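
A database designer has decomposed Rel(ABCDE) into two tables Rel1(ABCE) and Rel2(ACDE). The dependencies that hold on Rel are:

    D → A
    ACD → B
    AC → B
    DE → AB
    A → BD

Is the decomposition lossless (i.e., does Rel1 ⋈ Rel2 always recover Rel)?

Yes

Common attributes: Rel1 ∩ Rel2 = {ACE}.
Closure of {ACE}: AC → B applies, adding B; A → BD applies, adding D. So (ACE)⁺ = {ABCDE}.
This closure contains every attribute of Rel1, so Rel1 ∩ Rel2 → Rel1. The join is lossless.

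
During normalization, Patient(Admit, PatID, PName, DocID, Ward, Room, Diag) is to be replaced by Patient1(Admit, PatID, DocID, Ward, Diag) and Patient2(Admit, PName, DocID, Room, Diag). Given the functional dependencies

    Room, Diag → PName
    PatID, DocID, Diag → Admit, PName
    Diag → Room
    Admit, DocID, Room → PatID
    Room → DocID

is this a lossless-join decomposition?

Yes

Common attributes: Patient1 ∩ Patient2 = {Admit, DocID, Diag}.
Closure of {Admit, DocID, Diag}: Diag → Room applies, adding Room; Admit, DocID, Room → PatID applies, adding PatID; Room, Diag → PName applies, adding PName. So (Admit, DocID, Diag)⁺ = {Admit, PatID, PName, DocID, Room, Diag}.
This closure contains every attribute of Patient2, so Patient1 ∩ Patient2 → Patient2. The join is lossless.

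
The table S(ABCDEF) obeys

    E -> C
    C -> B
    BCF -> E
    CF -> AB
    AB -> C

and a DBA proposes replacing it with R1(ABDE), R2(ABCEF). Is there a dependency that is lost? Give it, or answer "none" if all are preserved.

none

E → C lies within R2.
C → B lies within R2.
BCF → E lies within R2.
CF → AB lies within R2.
AB → C lies within R2.
Every dependency is enforceable on the fragments, so the decomposition is dependency-preserving.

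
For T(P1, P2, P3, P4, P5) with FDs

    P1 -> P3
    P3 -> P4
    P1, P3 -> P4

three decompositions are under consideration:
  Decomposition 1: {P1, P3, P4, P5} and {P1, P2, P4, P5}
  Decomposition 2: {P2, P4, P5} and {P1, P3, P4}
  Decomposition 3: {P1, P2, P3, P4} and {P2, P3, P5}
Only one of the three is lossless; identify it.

Decomposition 1: common = {P1, P4, P5}, closure = {P1, P3, P4, P5} → lossless.
Decomposition 2: common = {P4}, closure = {P4} → lossy.
Decomposition 3: common = {P2, P3}, closure = {P2, P3, P4} → lossy.

Decomposition 1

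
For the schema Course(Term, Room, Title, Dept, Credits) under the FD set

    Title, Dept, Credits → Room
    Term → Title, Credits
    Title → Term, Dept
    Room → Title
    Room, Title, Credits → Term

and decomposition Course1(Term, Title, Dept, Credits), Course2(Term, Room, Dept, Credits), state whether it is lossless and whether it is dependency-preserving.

lossless and dependency-preserving

Lossless test: (Term, Dept, Credits)⁺ = {Term, Room, Title, Dept, Credits}, which contains all of one fragment — lossless.
Dependency preservation: Title, Dept, Credits → Room; Room → Title; Room, Title, Credits → Term are not contained in any single fragment, but the restricted closure of each left-hand side across the fragments still reaches the right-hand side; the remaining FDs each lie inside some fragment. All dependencies are preserved.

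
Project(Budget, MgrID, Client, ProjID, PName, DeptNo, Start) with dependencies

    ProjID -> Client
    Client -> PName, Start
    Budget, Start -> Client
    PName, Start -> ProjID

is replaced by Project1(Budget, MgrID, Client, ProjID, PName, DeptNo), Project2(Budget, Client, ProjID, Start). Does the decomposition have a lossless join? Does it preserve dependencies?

lossless but not dependency-preserving

Lossless test: (Budget, Client, ProjID)⁺ = {Budget, Client, ProjID, PName, Start}, which contains all of one fragment — lossless.
Dependency preservation: the restricted closure of {PName, Start} across the fragments never reaches {ProjID}, so PName, Start → ProjID cannot be enforced without a join — not preserved.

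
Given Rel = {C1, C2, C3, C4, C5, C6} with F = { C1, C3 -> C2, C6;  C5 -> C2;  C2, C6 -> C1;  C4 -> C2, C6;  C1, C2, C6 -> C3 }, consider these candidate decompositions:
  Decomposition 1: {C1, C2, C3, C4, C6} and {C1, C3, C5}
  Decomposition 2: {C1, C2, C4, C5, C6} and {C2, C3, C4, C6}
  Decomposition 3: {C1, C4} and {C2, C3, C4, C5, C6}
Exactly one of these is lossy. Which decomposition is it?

Decomposition 1

Decomposition 1: common = {C1, C3}, closure = {C1, C2, C3, C6} → lossy.
Decomposition 2: common = {C2, C4, C6}, closure = {C1, C2, C3, C4, C6} → lossless.
Decomposition 3: common = {C4}, closure = {C1, C2, C3, C4, C6} → lossless.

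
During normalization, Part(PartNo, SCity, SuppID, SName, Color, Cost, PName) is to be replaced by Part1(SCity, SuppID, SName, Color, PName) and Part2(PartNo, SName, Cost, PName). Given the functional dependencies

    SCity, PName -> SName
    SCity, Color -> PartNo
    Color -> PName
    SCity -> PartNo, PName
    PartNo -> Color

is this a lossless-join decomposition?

No

Common attributes: Part1 ∩ Part2 = {SName, PName}.
No dependency enlarges {SName, PName}, so (SName, PName)⁺ = {SName, PName}.
The closure contains neither all of Part1 = {SCity, SuppID, SName, Color, PName} nor all of Part2 = {PartNo, SName, Cost, PName}, so the common attributes are not a superkey of either fragment. The join is lossy.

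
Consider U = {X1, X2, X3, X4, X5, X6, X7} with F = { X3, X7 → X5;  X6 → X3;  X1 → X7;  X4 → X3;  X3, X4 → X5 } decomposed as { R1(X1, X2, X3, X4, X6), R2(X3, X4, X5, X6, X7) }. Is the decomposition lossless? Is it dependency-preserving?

lossy and not dependency-preserving

Lossless test: (X3, X4, X6)⁺ = {X3, X4, X5, X6}, which is a superkey of neither fragment — lossy.
Dependency preservation: the restricted closure of {X1} across the fragments never reaches {X7}, so X1 → X7 cannot be enforced without a join — not preserved.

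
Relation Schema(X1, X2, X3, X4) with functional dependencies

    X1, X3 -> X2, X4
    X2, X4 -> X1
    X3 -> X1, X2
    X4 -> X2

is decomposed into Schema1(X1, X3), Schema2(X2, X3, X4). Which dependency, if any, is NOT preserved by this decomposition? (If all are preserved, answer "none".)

X2, X4 -> X1

Check X2, X4 → X1: no single fragment contains all of {X1, X2, X4}, and the restricted closure of {X2, X4} across the fragments never reaches {X1}.
X1, X3 → X2, X4 is preserved.
X3 → X1, X2 is preserved.
X4 → X2 is preserved.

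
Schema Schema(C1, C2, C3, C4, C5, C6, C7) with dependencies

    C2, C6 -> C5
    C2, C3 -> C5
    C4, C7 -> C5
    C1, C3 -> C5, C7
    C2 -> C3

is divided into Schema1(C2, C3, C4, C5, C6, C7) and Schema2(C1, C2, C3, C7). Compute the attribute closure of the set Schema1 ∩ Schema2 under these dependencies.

C2, C3, C5, C7

Schema1 ∩ Schema2 = {C2, C3, C7}.
C2, C3 → C5 applies, adding C5
Closure: {C2, C3, C5, C7}.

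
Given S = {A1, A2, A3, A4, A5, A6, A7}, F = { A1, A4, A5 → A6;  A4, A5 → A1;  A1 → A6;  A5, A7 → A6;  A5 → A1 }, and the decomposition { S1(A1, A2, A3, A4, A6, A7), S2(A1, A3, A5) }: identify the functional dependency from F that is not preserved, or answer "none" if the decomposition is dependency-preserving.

A1, A4, A5 → A6: restricted closure across fragments reaches A6.
A4, A5 → A1: restricted closure across fragments reaches A1.
A1 → A6 lies within S1.
A5, A7 → A6: restricted closure across fragments reaches A6.
A5 → A1 lies within S2.
Every dependency is enforceable on the fragments, so the decomposition is dependency-preserving.

none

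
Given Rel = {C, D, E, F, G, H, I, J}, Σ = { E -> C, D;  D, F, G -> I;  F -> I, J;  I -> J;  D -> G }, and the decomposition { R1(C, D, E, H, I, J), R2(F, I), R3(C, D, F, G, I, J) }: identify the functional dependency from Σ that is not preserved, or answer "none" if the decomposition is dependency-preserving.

E → C, D lies within R1.
D, F, G → I lies within R3.
F → I, J lies within R3.
I → J lies within R1.
D → G lies within R3.
Every dependency is enforceable on the fragments, so the decomposition is dependency-preserving.

none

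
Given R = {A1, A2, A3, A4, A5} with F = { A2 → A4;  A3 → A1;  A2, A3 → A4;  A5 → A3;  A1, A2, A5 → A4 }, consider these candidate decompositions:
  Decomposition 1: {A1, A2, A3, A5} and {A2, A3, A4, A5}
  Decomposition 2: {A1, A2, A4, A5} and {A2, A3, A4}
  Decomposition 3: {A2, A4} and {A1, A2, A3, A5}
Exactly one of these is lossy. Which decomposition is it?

Decomposition 2

Decomposition 1: common = {A2, A3, A5}, closure = {A1, A2, A3, A4, A5} → lossless.
Decomposition 2: common = {A2, A4}, closure = {A2, A4} → lossy.
Decomposition 3: common = {A2}, closure = {A2, A4} → lossless.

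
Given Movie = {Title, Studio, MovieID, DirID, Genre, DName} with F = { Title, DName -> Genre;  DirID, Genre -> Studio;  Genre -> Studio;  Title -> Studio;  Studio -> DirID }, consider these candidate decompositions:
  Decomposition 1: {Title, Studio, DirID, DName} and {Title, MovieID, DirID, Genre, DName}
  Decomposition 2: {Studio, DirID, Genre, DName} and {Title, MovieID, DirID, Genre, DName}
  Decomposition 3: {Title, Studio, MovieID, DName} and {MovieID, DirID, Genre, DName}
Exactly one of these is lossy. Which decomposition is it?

Decomposition 1: common = {Title, DirID, DName}, closure = {Title, Studio, DirID, Genre, DName} → lossless.
Decomposition 2: common = {DirID, Genre, DName}, closure = {Studio, DirID, Genre, DName} → lossless.
Decomposition 3: common = {MovieID, DName}, closure = {MovieID, DName} → lossy.

Decomposition 3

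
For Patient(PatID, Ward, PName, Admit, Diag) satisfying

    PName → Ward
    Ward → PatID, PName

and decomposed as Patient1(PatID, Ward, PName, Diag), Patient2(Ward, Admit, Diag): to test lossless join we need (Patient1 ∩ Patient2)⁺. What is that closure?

PatID, Ward, PName, Diag

Patient1 ∩ Patient2 = {Ward, Diag}.
Ward → PatID, PName applies, adding PatID, PName
Closure: {PatID, Ward, PName, Diag}.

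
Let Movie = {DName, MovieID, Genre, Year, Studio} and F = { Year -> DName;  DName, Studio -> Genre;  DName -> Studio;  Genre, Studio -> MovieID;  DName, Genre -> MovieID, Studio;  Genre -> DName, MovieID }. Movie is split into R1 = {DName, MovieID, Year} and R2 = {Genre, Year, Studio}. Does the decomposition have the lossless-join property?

Yes

Common attributes: R1 ∩ R2 = {Year}.
Closure of {Year}: Year → DName applies, adding DName; DName → Studio applies, adding Studio; DName, Studio → Genre applies, adding Genre; Genre, Studio → MovieID applies, adding MovieID. So (Year)⁺ = {DName, MovieID, Genre, Year, Studio}.
This closure contains every attribute of R1, so R1 ∩ R2 → R1. The join is lossless.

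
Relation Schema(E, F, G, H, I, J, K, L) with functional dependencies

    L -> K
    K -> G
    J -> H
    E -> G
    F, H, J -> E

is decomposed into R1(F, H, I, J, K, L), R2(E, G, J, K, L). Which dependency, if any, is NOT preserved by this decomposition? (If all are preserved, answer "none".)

F, H, J -> E

Check F, H, J → E: no single fragment contains all of {E, F, H, J}, and the restricted closure of {F, H, J} across the fragments never reaches {E}.
L → K is preserved.
K → G is preserved.
J → H is preserved.
E → G is preserved.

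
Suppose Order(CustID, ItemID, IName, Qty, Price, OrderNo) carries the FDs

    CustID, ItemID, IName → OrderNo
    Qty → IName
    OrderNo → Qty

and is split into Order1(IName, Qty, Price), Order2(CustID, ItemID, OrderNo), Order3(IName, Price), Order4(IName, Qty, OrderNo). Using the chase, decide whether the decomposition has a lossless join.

Chase test. Columns are CustID, ItemID, IName, Qty, Price, OrderNo; row i has aⱼ where attribute j ∈ Orderi, else bᵢⱼ.
Initial tableau (one row per fragment):
  row 1: b11 b12 a3 a4 a5 b16
  row 2: a1 a2 b23 b24 b25 a6
  row 3: b31 b32 a3 b34 a5 b36
  row 4: b41 b42 a3 a4 b45 a6
Rows 2 and 4 agree on OrderNo; apply OrderNo→Qty and equate their Qty entries.
Rows 1 and 2 agree on Qty; apply Qty→IName and equate their IName entries.
No row becomes fully distinguished — the join is lossy.

No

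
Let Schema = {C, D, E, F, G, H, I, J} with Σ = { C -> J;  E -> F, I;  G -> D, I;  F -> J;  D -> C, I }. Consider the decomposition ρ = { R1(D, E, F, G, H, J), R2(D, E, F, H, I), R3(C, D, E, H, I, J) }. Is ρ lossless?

Yes

Chase test. Columns are C, D, E, F, G, H, I, J; row i has aⱼ where attribute j ∈ Ri, else bᵢⱼ.
Initial tableau (one row per fragment):
  row 1: b11 a2 a3 a4 a5 a6 b17 a8
  row 2: b21 a2 a3 a4 b25 a6 a7 b28
  row 3: a1 a2 a3 b34 b35 a6 a7 a8
Rows 1 and 2 agree on E; apply E→F, I and equate their F, I entries.
Rows 1 and 3 agree on E; apply E→F, I and equate their F, I entries.
Rows 1 and 2 agree on F; apply F→J and equate their J entries.
Rows 1 and 2 agree on D; apply D→C, I and equate their C, I entries.
Rows 1 and 3 agree on D; apply D→C, I and equate their C, I entries.
Row 1 is now all distinguished symbols — the join is lossless.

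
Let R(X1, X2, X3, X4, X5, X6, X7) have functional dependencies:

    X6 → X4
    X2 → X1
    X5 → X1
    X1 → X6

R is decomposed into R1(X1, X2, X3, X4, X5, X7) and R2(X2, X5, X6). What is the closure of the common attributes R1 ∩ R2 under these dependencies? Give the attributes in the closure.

X1, X2, X4, X5, X6

R1 ∩ R2 = {X2, X5}.
X2 → X1 applies, adding X1
X1 → X6 applies, adding X6
X6 → X4 applies, adding X4
Closure: {X1, X2, X4, X5, X6}.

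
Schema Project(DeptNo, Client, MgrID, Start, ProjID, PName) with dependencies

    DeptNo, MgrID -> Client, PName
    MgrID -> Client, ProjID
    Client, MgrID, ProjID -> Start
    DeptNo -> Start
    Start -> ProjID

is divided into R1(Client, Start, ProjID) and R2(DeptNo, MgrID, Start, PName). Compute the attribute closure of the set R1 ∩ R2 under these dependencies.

R1 ∩ R2 = {Start}.
Start → ProjID applies, adding ProjID
Closure: {Start, ProjID}.

Start, ProjID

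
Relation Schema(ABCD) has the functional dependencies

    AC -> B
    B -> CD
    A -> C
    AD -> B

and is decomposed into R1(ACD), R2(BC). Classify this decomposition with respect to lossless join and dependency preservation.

Lossless test: (C)⁺ = {C}, which is a superkey of neither fragment — lossy.
Dependency preservation: the restricted closure of {AC} across the fragments never reaches {B}, so AC → B cannot be enforced without a join — not preserved.

lossy and not dependency-preserving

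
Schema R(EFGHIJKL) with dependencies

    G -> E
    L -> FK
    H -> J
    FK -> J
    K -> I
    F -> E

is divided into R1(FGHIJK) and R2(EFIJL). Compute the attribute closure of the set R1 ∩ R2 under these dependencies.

R1 ∩ R2 = {FIJ}.
F → E applies, adding E
Closure: {EFIJ}.

EFIJ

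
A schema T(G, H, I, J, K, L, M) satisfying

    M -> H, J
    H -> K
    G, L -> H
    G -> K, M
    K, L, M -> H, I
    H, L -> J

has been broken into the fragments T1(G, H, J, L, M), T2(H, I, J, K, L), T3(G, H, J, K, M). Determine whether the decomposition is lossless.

Chase test. Columns are G, H, I, J, K, L, M; row i has aⱼ where attribute j ∈ Ti, else bᵢⱼ.
Initial tableau (one row per fragment):
  row 1: a1 a2 b13 a4 b15 a6 a7
  row 2: b21 a2 a3 a4 a5 a6 b27
  row 3: a1 a2 b33 a4 a5 b36 a7
Rows 1 and 2 agree on H; apply H→K and equate their K entries.
No row becomes fully distinguished — the join is lossy.

No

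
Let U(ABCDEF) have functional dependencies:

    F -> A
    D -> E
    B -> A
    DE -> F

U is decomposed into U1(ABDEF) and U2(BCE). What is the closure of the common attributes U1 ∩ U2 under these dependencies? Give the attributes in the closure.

U1 ∩ U2 = {BE}.
B → A applies, adding A
Closure: {ABE}.

ABE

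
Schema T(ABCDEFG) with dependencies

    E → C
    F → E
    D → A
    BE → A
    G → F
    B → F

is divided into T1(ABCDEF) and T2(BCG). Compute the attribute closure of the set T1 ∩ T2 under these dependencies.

ABCEF

T1 ∩ T2 = {BC}.
B → F applies, adding F
F → E applies, adding E
BE → A applies, adding A
Closure: {ABCEF}.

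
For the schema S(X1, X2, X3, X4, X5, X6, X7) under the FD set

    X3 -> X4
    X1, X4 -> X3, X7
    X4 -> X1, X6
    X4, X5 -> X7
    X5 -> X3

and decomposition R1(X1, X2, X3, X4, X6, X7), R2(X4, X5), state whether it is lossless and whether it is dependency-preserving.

lossy but dependency-preserving

Lossless test: (X4)⁺ = {X1, X3, X4, X6, X7}, which is a superkey of neither fragment — lossy.
Dependency preservation: X4, X5 → X7; X5 → X3 are not contained in any single fragment, but the restricted closure of each left-hand side across the fragments still reaches the right-hand side; the remaining FDs each lie inside some fragment. All dependencies are preserved.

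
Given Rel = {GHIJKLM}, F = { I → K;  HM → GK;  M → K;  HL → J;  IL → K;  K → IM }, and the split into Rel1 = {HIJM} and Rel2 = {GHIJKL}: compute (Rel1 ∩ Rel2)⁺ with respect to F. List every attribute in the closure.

Rel1 ∩ Rel2 = {HIJ}.
I → K applies, adding K
K → IM applies, adding M
HM → GK applies, adding G
Closure: {GHIJKM}.

GHIJKM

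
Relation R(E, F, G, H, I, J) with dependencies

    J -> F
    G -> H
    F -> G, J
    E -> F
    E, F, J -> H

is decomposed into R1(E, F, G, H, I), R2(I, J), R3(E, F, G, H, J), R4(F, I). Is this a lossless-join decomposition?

Chase test. Columns are E, F, G, H, I, J; row i has aⱼ where attribute j ∈ Ri, else bᵢⱼ.
Initial tableau (one row per fragment):
  row 1: a1 a2 a3 a4 a5 b16
  row 2: b21 b22 b23 b24 a5 a6
  row 3: a1 a2 a3 a4 b35 a6
  row 4: b41 a2 b43 b44 a5 b46
Rows 2 and 3 agree on J; apply J→F and equate their F entries.
Rows 1 and 2 agree on F; apply F→G, J and equate their G, J entries.
Rows 1 and 4 agree on F; apply F→G, J and equate their G, J entries.
Rows 1 and 2 agree on G; apply G→H and equate their H entries.
Rows 1 and 4 agree on G; apply G→H and equate their H entries.
Row 1 is now all distinguished symbols — the join is lossless.

Yes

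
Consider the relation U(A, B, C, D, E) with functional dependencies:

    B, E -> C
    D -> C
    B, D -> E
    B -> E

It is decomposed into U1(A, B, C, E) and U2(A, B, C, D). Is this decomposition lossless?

Common attributes: U1 ∩ U2 = {A, B, C}.
Closure of {A, B, C}: B → E applies, adding E. So (A, B, C)⁺ = {A, B, C, E}.
This closure contains every attribute of U1, so U1 ∩ U2 → U1. The join is lossless.

Yes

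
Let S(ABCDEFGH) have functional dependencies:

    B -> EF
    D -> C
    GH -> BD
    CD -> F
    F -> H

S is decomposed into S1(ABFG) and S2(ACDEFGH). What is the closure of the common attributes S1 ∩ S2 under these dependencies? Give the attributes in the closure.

ABCDEFGH

S1 ∩ S2 = {AFG}.
F → H applies, adding H
GH → BD applies, adding BD
B → EF applies, adding E
D → C applies, adding C
Closure: {ABCDEFGH}.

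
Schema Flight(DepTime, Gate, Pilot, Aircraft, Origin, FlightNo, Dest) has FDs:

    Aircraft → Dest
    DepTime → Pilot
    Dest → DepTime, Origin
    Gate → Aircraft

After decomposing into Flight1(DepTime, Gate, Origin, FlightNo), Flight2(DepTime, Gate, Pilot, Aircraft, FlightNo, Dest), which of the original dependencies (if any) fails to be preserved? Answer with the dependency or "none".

Check Dest → DepTime, Origin: no single fragment contains all of {DepTime, Origin, Dest}, and the restricted closure of {Dest} across the fragments never reaches {DepTime, Origin}.
Aircraft → Dest is preserved.
DepTime → Pilot is preserved.
Gate → Aircraft is preserved.

Dest → DepTime, Origin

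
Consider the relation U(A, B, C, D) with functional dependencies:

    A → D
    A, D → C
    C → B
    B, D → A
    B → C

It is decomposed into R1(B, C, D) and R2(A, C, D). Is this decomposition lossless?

Common attributes: R1 ∩ R2 = {C, D}.
Closure of {C, D}: C → B applies, adding B; B, D → A applies, adding A. So (C, D)⁺ = {A, B, C, D}.
This closure contains every attribute of R1, so R1 ∩ R2 → R1. The join is lossless.

Yes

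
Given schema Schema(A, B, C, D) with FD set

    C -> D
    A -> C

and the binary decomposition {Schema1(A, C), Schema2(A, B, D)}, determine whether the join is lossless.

Common attributes: Schema1 ∩ Schema2 = {A}.
Closure of {A}: A → C applies, adding C; C → D applies, adding D. So (A)⁺ = {A, C, D}.
This closure contains every attribute of Schema1, so Schema1 ∩ Schema2 → Schema1. The join is lossless.

Yes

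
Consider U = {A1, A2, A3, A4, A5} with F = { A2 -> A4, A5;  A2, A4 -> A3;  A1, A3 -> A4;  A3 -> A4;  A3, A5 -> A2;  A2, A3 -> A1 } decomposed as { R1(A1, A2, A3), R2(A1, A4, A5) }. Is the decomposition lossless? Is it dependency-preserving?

lossy and not dependency-preserving

Lossless test: (A1)⁺ = {A1}, which is a superkey of neither fragment — lossy.
Dependency preservation: the restricted closure of {A2} across the fragments never reaches {A4, A5}, so A2 → A4, A5 cannot be enforced without a join — not preserved.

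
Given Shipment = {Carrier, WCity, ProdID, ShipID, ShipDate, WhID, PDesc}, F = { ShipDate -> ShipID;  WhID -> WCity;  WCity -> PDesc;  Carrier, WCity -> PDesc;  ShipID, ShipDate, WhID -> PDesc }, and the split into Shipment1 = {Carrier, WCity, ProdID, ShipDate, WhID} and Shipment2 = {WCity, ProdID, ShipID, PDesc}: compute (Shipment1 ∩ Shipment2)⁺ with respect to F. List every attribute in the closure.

Shipment1 ∩ Shipment2 = {WCity, ProdID}.
WCity → PDesc applies, adding PDesc
Closure: {WCity, ProdID, PDesc}.

WCity, ProdID, PDesc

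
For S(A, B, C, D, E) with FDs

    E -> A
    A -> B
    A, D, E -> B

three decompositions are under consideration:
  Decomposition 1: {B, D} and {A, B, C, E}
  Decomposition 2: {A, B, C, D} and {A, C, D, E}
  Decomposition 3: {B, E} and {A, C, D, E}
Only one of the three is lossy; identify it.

Decomposition 1: common = {B}, closure = {B} → lossy.
Decomposition 2: common = {A, C, D}, closure = {A, B, C, D} → lossless.
Decomposition 3: common = {E}, closure = {A, B, E} → lossless.

Decomposition 1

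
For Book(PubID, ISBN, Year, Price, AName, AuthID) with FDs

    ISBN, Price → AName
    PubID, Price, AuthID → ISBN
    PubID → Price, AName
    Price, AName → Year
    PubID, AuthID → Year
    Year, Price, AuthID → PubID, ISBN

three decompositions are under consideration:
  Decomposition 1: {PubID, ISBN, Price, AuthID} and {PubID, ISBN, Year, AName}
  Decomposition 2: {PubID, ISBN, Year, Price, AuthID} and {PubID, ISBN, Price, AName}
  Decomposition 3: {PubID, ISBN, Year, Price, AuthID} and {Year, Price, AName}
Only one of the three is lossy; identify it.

Decomposition 1: common = {PubID, ISBN}, closure = {PubID, ISBN, Year, Price, AName} → lossless.
Decomposition 2: common = {PubID, ISBN, Price}, closure = {PubID, ISBN, Year, Price, AName} → lossless.
Decomposition 3: common = {Year, Price}, closure = {Year, Price} → lossy.

Decomposition 3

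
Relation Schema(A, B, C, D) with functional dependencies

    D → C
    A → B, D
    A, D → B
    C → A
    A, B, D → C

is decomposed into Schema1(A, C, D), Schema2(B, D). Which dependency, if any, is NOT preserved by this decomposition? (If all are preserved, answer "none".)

none

D → C lies within Schema1.
A → B, D: restricted closure across fragments reaches B, D.
A, D → B: restricted closure across fragments reaches B.
C → A lies within Schema1.
A, B, D → C: restricted closure across fragments reaches C.
Every dependency is enforceable on the fragments, so the decomposition is dependency-preserving.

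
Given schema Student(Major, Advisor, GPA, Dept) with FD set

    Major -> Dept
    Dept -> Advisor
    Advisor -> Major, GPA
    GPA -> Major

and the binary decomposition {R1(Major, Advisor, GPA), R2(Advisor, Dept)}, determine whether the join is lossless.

Common attributes: R1 ∩ R2 = {Advisor}.
Closure of {Advisor}: Advisor → Major, GPA applies, adding Major, GPA; Major → Dept applies, adding Dept. So (Advisor)⁺ = {Major, Advisor, GPA, Dept}.
This closure contains every attribute of R1, so R1 ∩ R2 → R1. The join is lossless.

Yes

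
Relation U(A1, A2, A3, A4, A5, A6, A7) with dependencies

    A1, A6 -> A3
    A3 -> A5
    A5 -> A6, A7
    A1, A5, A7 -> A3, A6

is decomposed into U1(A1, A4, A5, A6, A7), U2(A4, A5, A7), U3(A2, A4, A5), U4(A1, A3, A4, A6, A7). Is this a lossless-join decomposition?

Chase test. Columns are A1, A2, A3, A4, A5, A6, A7; row i has aⱼ where attribute j ∈ Ui, else bᵢⱼ.
Initial tableau (one row per fragment):
  row 1: a1 b12 b13 a4 a5 a6 a7
  row 2: b21 b22 b23 a4 a5 b26 a7
  row 3: b31 a2 b33 a4 a5 b36 b37
  row 4: a1 b42 a3 a4 b45 a6 a7
Rows 1 and 4 agree on A1, A6; apply A1, A6→A3 and equate their A3 entries.
Rows 1 and 4 agree on A3; apply A3→A5 and equate their A5 entries.
Rows 1 and 2 agree on A5; apply A5→A6, A7 and equate their A6, A7 entries.
Rows 1 and 3 agree on A5; apply A5→A6, A7 and equate their A6, A7 entries.
No row becomes fully distinguished — the join is lossy.

No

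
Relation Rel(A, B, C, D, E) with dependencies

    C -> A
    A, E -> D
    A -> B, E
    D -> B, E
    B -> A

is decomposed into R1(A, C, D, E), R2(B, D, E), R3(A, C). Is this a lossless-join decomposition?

Yes

Chase test. Columns are A, B, C, D, E; row i has aⱼ where attribute j ∈ Ri, else bᵢⱼ.
Initial tableau (one row per fragment):
  row 1: a1 b12 a3 a4 a5
  row 2: b21 a2 b23 a4 a5
  row 3: a1 b32 a3 b34 b35
Rows 1 and 3 agree on A; apply A→B, E and equate their B, E entries.
Rows 1 and 2 agree on D; apply D→B, E and equate their B, E entries.
Rows 1 and 2 agree on B; apply B→A and equate their A entries.
Rows 1 and 3 agree on A, E; apply A, E→D and equate their D entries.
Row 1 is now all distinguished symbols — the join is lossless.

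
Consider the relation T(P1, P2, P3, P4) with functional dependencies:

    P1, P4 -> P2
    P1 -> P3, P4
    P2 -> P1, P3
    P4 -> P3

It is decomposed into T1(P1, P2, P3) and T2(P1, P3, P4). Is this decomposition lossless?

Yes

Common attributes: T1 ∩ T2 = {P1, P3}.
Closure of {P1, P3}: P1 → P3, P4 applies, adding P4; P1, P4 → P2 applies, adding P2. So (P1, P3)⁺ = {P1, P2, P3, P4}.
This closure contains every attribute of T1, so T1 ∩ T2 → T1. The join is lossless.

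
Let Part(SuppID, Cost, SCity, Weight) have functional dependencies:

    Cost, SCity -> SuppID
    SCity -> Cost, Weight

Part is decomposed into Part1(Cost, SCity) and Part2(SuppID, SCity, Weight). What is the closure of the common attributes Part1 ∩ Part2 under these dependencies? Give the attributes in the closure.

SuppID, Cost, SCity, Weight

Part1 ∩ Part2 = {SCity}.
SCity → Cost, Weight applies, adding Cost, Weight
Cost, SCity → SuppID applies, adding SuppID
Closure: {SuppID, Cost, SCity, Weight}.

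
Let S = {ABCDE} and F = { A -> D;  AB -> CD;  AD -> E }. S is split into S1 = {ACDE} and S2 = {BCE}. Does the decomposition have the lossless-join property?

No

Common attributes: S1 ∩ S2 = {CE}.
No dependency enlarges {CE}, so (CE)⁺ = {CE}.
The closure contains neither all of S1 = {ACDE} nor all of S2 = {BCE}, so the common attributes are not a superkey of either fragment. The join is lossy.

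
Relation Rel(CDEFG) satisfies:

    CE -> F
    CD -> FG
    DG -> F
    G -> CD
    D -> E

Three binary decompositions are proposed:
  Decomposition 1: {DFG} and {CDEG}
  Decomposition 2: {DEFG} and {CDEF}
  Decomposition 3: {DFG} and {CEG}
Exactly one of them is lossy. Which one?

Decomposition 2

Decomposition 1: common = {DG}, closure = {CDEFG} → lossless.
Decomposition 2: common = {DEF}, closure = {DEF} → lossy.
Decomposition 3: common = {G}, closure = {CDEFG} → lossless.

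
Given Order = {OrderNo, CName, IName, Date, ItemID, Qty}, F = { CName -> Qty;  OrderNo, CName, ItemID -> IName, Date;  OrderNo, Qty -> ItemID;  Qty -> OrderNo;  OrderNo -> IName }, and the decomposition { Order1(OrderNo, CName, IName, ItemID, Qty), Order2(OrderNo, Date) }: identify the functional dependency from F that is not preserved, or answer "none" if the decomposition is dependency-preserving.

OrderNo, CName, ItemID -> IName, Date

Check OrderNo, CName, ItemID → IName, Date: no single fragment contains all of {OrderNo, CName, IName, Date, ItemID}, and the restricted closure of {OrderNo, CName, ItemID} across the fragments never reaches {IName, Date}.
CName → Qty is preserved.
OrderNo, Qty → ItemID is preserved.
Qty → OrderNo is preserved.
OrderNo → IName is preserved.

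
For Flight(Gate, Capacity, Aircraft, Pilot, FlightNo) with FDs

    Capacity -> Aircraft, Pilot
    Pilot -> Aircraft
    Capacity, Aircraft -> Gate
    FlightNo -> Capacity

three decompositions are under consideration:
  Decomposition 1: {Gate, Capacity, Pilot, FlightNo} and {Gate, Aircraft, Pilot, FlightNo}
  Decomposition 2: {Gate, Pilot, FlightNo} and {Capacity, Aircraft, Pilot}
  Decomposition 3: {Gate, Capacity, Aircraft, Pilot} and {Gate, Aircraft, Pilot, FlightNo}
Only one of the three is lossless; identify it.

Decomposition 1

Decomposition 1: common = {Gate, Pilot, FlightNo}, closure = {Gate, Capacity, Aircraft, Pilot, FlightNo} → lossless.
Decomposition 2: common = {Pilot}, closure = {Aircraft, Pilot} → lossy.
Decomposition 3: common = {Gate, Aircraft, Pilot}, closure = {Gate, Aircraft, Pilot} → lossy.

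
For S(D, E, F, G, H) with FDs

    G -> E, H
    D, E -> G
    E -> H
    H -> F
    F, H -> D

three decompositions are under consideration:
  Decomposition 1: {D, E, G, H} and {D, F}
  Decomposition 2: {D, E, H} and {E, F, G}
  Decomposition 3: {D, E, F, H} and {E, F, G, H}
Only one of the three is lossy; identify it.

Decomposition 1: common = {D}, closure = {D} → lossy.
Decomposition 2: common = {E}, closure = {D, E, F, G, H} → lossless.
Decomposition 3: common = {E, F, H}, closure = {D, E, F, G, H} → lossless.

Decomposition 1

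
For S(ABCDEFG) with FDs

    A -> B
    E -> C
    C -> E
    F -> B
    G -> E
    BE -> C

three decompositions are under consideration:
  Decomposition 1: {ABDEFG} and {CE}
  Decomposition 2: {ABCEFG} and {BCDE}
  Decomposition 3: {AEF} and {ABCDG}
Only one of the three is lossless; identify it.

Decomposition 1

Decomposition 1: common = {E}, closure = {CE} → lossless.
Decomposition 2: common = {BCE}, closure = {BCE} → lossy.
Decomposition 3: common = {A}, closure = {AB} → lossy.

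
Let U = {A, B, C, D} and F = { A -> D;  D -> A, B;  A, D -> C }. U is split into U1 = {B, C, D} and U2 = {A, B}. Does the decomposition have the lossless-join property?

Common attributes: U1 ∩ U2 = {B}.
No dependency enlarges {B}, so (B)⁺ = {B}.
The closure contains neither all of U1 = {B, C, D} nor all of U2 = {A, B}, so the common attributes are not a superkey of either fragment. The join is lossy.

No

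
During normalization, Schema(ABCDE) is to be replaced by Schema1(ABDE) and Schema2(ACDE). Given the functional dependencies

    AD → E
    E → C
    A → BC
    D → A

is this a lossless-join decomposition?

Yes

Common attributes: Schema1 ∩ Schema2 = {ADE}.
Closure of {ADE}: E → C applies, adding C; A → BC applies, adding B. So (ADE)⁺ = {ABCDE}.
This closure contains every attribute of Schema1, so Schema1 ∩ Schema2 → Schema1. The join is lossless.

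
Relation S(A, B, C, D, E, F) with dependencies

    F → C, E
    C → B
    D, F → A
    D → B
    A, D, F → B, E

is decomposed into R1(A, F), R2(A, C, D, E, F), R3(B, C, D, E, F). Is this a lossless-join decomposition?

Yes

Chase test. Columns are A, B, C, D, E, F; row i has aⱼ where attribute j ∈ Ri, else bᵢⱼ.
Initial tableau (one row per fragment):
  row 1: a1 b12 b13 b14 b15 a6
  row 2: a1 b22 a3 a4 a5 a6
  row 3: b31 a2 a3 a4 a5 a6
Rows 1 and 2 agree on F; apply F→C, E and equate their C, E entries.
Rows 1 and 2 agree on C; apply C→B and equate their B entries.
Rows 1 and 3 agree on C; apply C→B and equate their B entries.
Rows 2 and 3 agree on D, F; apply D, F→A and equate their A entries.
Row 2 is now all distinguished symbols — the join is lossless.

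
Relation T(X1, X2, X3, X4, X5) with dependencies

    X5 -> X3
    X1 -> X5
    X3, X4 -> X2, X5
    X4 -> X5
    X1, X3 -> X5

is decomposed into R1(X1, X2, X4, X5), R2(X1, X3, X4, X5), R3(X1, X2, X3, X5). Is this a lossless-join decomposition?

Chase test. Columns are X1, X2, X3, X4, X5; row i has aⱼ where attribute j ∈ Ri, else bᵢⱼ.
Initial tableau (one row per fragment):
  row 1: a1 a2 b13 a4 a5
  row 2: a1 b22 a3 a4 a5
  row 3: a1 a2 a3 b34 a5
Rows 1 and 2 agree on X5; apply X5→X3 and equate their X3 entries.
Rows 1 and 2 agree on X3, X4; apply X3, X4→X2, X5 and equate their X2, X5 entries.
Row 1 is now all distinguished symbols — the join is lossless.

Yes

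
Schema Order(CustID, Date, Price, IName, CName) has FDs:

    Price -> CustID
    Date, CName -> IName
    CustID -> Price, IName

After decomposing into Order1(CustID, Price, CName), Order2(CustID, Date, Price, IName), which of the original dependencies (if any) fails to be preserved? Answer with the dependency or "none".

Check Date, CName → IName: no single fragment contains all of {Date, IName, CName}, and the restricted closure of {Date, CName} across the fragments never reaches {IName}.
Price → CustID is preserved.
CustID → Price, IName is preserved.

Date, CName -> IName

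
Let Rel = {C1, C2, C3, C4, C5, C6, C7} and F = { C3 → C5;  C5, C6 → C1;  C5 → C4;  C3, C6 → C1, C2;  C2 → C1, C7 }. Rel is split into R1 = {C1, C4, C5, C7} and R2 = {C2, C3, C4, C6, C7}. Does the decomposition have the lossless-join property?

No

Common attributes: R1 ∩ R2 = {C4, C7}.
No dependency enlarges {C4, C7}, so (C4, C7)⁺ = {C4, C7}.
The closure contains neither all of R1 = {C1, C4, C5, C7} nor all of R2 = {C2, C3, C4, C6, C7}, so the common attributes are not a superkey of either fragment. The join is lossy.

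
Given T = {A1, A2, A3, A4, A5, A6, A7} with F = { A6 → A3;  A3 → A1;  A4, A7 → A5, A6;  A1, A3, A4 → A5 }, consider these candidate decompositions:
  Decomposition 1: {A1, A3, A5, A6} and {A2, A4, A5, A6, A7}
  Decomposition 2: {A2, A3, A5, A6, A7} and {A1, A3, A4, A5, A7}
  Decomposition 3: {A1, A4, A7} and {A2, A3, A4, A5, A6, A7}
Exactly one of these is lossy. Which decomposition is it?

Decomposition 2

Decomposition 1: common = {A5, A6}, closure = {A1, A3, A5, A6} → lossless.
Decomposition 2: common = {A3, A5, A7}, closure = {A1, A3, A5, A7} → lossy.
Decomposition 3: common = {A4, A7}, closure = {A1, A3, A4, A5, A6, A7} → lossless.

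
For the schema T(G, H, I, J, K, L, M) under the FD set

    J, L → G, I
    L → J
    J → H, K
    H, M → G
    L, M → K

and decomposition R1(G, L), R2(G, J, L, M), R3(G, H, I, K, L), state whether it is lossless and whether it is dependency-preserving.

lossless but not dependency-preserving

Lossless test (chase): Rows 1 and 2 agree on L; apply L→J and equate their J entries. Rows 1 and 3 agree on L; apply L→J and equate their J entries. Rows 1 and 2 agree on J; apply J→H, K and equate their H, K entries. Rows 1 and 3 agree on J; apply J→H, K and equate their H, K entries. Rows 1 and 2 agree on J, L; apply J, L→G, I and equate their G, I entries. Rows 1 and 3 agree on J, L; apply J, L→G, I and equate their G, I entries. Row 2 is now all distinguished symbols — the join is lossless.
Dependency preservation: the restricted closure of {J} across the fragments never reaches {H, K}, so J → H, K cannot be enforced without a join — not preserved.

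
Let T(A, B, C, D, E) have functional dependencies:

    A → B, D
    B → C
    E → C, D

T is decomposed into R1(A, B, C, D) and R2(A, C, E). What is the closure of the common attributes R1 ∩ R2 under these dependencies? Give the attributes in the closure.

R1 ∩ R2 = {A, C}.
A → B, D applies, adding B, D
Closure: {A, B, C, D}.

A, B, C, D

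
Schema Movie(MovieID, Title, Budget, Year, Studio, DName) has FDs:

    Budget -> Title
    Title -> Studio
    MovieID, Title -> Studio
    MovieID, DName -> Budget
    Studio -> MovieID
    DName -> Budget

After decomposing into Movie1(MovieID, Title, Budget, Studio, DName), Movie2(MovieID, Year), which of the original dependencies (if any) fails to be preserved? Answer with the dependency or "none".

none

Budget → Title lies within Movie1.
Title → Studio lies within Movie1.
MovieID, Title → Studio lies within Movie1.
MovieID, DName → Budget lies within Movie1.
Studio → MovieID lies within Movie1.
DName → Budget lies within Movie1.
Every dependency is enforceable on the fragments, so the decomposition is dependency-preserving.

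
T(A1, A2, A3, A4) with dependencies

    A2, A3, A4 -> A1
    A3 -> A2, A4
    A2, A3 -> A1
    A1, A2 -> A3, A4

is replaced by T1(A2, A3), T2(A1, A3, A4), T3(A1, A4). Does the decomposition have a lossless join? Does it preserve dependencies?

lossless but not dependency-preserving

Lossless test (chase): Rows 1 and 2 agree on A3; apply A3→A2, A4 and equate their A2, A4 entries. Rows 1 and 2 agree on A2, A3; apply A2, A3→A1 and equate their A1 entries. Row 1 is now all distinguished symbols — the join is lossless.
Dependency preservation: the restricted closure of {A1, A2} across the fragments never reaches {A3, A4}, so A1, A2 → A3, A4 cannot be enforced without a join — not preserved.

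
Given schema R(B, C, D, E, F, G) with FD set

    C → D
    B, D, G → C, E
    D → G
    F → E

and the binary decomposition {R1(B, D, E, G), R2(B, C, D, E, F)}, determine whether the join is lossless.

Yes

Common attributes: R1 ∩ R2 = {B, D, E}.
Closure of {B, D, E}: D → G applies, adding G; B, D, G → C, E applies, adding C. So (B, D, E)⁺ = {B, C, D, E, G}.
This closure contains every attribute of R1, so R1 ∩ R2 → R1. The join is lossless.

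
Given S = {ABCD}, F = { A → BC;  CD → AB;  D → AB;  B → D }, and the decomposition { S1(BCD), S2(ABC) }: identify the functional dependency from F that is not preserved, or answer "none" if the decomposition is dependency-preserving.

none

A → BC lies within S2.
CD → AB: restricted closure across fragments reaches AB.
D → AB: restricted closure across fragments reaches AB.
B → D lies within S1.
Every dependency is enforceable on the fragments, so the decomposition is dependency-preserving.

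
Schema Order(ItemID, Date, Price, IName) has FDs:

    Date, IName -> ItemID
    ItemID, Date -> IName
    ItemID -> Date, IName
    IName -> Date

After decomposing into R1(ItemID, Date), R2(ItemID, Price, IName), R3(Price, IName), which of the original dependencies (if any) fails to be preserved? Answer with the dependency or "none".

Date, IName → ItemID: restricted closure across fragments reaches ItemID.
ItemID, Date → IName: restricted closure across fragments reaches IName.
ItemID → Date, IName: restricted closure across fragments reaches Date, IName.
IName → Date: restricted closure across fragments reaches Date.
Every dependency is enforceable on the fragments, so the decomposition is dependency-preserving.

none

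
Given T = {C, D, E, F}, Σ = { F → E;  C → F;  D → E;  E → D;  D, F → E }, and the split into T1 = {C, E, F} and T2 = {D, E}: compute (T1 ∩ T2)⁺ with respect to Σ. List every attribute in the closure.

T1 ∩ T2 = {E}.
E → D applies, adding D
Closure: {D, E}.

D, E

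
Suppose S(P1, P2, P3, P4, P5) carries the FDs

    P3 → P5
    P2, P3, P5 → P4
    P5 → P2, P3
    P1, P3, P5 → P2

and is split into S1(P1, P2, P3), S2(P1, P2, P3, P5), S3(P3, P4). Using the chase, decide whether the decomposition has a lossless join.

Yes

Chase test. Columns are P1, P2, P3, P4, P5; row i has aⱼ where attribute j ∈ Si, else bᵢⱼ.
Initial tableau (one row per fragment):
  row 1: a1 a2 a3 b14 b15
  row 2: a1 a2 a3 b24 a5
  row 3: b31 b32 a3 a4 b35
Rows 1 and 2 agree on P3; apply P3→P5 and equate their P5 entries.
Rows 1 and 3 agree on P3; apply P3→P5 and equate their P5 entries.
Rows 1 and 2 agree on P2, P3, P5; apply P2, P3, P5→P4 and equate their P4 entries.
Rows 1 and 3 agree on P5; apply P5→P2, P3 and equate their P2, P3 entries.
Rows 1 and 3 agree on P2, P3, P5; apply P2, P3, P5→P4 and equate their P4 entries.
Row 1 is now all distinguished symbols — the join is lossless.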